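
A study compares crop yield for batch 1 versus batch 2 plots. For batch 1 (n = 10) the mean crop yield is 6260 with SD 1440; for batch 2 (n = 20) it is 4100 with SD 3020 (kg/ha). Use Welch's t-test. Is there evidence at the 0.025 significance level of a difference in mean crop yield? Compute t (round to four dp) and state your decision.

Let group 1 = batch 1, group 2 = batch 2. H0: μ_1 = μ_2; H1: μ_1 ≠ μ_2 (Welch's two-sample t-test, two-sided).
t = (x̄_1 − x̄_2)/√(s_1²/n_1 + s_2²/n_2) = (6260 − 4100)/√(1440²/10 + 3020²/20) = 2.6520
Welch–Satterthwaite df ≈ 27.99
Two-sided p-value ≈ 0.013
Since p ≈ 0.013 < α = 0.025, reject H0; the data support H1.

t = 2.6520; reject H0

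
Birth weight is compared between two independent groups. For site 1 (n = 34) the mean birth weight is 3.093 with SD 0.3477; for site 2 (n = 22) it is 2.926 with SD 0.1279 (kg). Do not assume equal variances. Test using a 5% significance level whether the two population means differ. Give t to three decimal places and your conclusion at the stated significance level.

Let group 1 = site 1, group 2 = site 2. H0: μ_1 = μ_2; H1: μ_1 ≠ μ_2 (Welch's two-sample t-test, two-sided).
t = (x̄_1 − x̄_2)/√(s_1²/n_1 + s_2²/n_2) = (3.093 − 2.926)/√(0.3477²/34 + 0.1279²/22) = 2.547
Welch–Satterthwaite df ≈ 45.14
Two-sided p-value ≈ 0.0143
Since p ≈ 0.0143 < α = 0.05, reject H0; the data support H1.

t = 2.547; reject H0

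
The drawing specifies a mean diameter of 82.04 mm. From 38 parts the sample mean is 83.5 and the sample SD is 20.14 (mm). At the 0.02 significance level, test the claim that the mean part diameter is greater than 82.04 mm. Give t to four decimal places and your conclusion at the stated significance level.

H0: μ = 82.04; H1: μ > 82.04 (one-sample t-test, right-tailed).
t = (x̄ − μ₀)/(s/√n) = (83.5 − 82.04)/(20.14/√38) = 0.4469
df = n − 1 = 37
p-value = P(T ≥ 0.4469) ≈ 0.3288
Since p ≈ 0.3288 > α = 0.02, fail to reject H0; the data do not provide sufficient evidence against H0.

t = 0.4469; fail to reject H0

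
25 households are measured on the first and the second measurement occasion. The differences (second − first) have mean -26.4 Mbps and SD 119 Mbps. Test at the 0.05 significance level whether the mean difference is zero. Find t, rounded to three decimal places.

H0: μ_d = 0; H1: μ_d ≠ 0 (paired t-test on the differences, two-sided).
t = d̄/(s_d/√n) = -26.4/(119/√25) = -1.109
df = n − 1 = 24
Two-sided p-value ≈ 0.2783
Since p ≈ 0.2783 > α = 0.05, fail to reject H0; the evidence is not statistically significant.

-1.109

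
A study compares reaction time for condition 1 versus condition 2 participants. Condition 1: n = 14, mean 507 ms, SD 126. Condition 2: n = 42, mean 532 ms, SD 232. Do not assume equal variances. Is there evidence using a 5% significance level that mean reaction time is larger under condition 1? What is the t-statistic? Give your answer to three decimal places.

Let group 1 = condition 1, group 2 = condition 2. H0: μ_1 = μ_2; H1: μ_1 > μ_2 (Welch's two-sample t-test, right-tailed).
t = (x̄_1 − x̄_2)/√(s_1²/n_1 + s_2²/n_2) = (507 − 532)/√(126²/14 + 232²/42) = -0.509
Welch–Satterthwaite df ≈ 41.98
p-value = P(T ≥ -0.509) ≈ 0.693
Since p ≈ 0.693 > α = 0.05, fail to reject H0; the data do not provide sufficient evidence against H0.

-0.509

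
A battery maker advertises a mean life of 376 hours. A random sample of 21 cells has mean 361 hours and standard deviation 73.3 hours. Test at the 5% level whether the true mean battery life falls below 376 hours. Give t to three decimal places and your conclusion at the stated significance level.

H0: μ = 376; H1: μ < 376 (one-sample t-test, left-tailed).
t = (x̄ − μ₀)/(s/√n) = (361 − 376)/(73.3/√21) = -0.938
df = n − 1 = 20
p-value = P(T ≤ -0.938) ≈ 0.180
Since p ≈ 0.180 > α = 0.05, fail to reject H0; the data do not provide sufficient evidence against H0.

t = -0.938; fail to reject H0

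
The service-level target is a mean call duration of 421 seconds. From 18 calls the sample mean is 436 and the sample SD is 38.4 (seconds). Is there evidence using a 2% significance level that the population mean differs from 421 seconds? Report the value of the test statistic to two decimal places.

H0: μ = 421; H1: μ ≠ 421 (one-sample t-test, two-sided).
t = (x̄ − μ₀)/(s/√n) = (436 − 421)/(38.4/√18) = 1.66
df = n − 1 = 17
Two-sided p-value ≈ 0.1158
Since p ≈ 0.1158 > α = 0.02, fail to reject H0; the data do not provide sufficient evidence against H0.

1.66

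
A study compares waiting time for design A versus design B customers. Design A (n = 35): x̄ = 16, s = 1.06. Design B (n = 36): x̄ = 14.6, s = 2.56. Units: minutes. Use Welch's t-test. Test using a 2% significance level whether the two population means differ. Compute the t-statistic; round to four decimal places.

Let group 1 = design A, group 2 = design B. H0: μ_1 = μ_2; H1: μ_1 ≠ μ_2 (Welch's two-sample t-test, two-sided).
t = (x̄_1 − x̄_2)/√(s_1²/n_1 + s_2²/n_2) = (16 − 14.6)/√(1.06²/35 + 2.56²/36) = 3.0253
Welch–Satterthwaite df ≈ 46.93
Two-sided p-value ≈ 0.0040
Since p ≈ 0.0040 < α = 0.02, reject H0; the data support H1.

3.0253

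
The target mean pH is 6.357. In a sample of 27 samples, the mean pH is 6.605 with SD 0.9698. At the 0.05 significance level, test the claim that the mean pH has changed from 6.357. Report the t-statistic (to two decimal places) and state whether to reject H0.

t = 1.33; fail to reject H0

H0: μ = 6.357; H1: μ ≠ 6.357 (one-sample t-test, two-sided).
t = (x̄ − μ₀)/(s/√n) = (6.605 − 6.357)/(0.9698/√27) = 1.33
df = n − 1 = 26
Two-sided p-value ≈ 0.1955
Since p ≈ 0.1955 > α = 0.05, fail to reject H0; the evidence is not statistically significant.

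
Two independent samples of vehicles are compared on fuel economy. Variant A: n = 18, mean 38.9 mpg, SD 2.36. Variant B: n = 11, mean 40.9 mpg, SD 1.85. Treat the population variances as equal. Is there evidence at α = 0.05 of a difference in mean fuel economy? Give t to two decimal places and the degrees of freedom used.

Let group 1 = variant A, group 2 = variant B. H0: μ_1 = μ_2; H1: μ_1 ≠ μ_2 (two-sample pooled-variance t-test, two-sided).
s_p² = [(18−1)·2.36² + (11−1)·1.85²]/(18+11−2) = 4.77438
t = (38.9 − 40.9)/√[4.77438·(1/18 + 1/11)] = -2.39
df = n₁ + n₂ − 2 = 27
Two-sided p-value ≈ 0.0240
Since p ≈ 0.0240 < α = 0.05, reject H0; the data support H1.

t = -2.39, df = 27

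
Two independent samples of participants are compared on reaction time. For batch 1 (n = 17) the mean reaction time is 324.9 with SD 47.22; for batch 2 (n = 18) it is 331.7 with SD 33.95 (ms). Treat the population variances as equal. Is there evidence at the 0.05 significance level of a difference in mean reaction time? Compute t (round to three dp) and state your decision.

Let group 1 = batch 1, group 2 = batch 2. H0: μ_1 = μ_2; H1: μ_1 ≠ μ_2 (two-sample pooled-variance t-test, two-sided).
s_p² = [(17−1)·47.22² + (18−1)·33.95²]/(17+18−2) = 1674.85
t = (324.9 − 331.7)/√[1674.85·(1/17 + 1/18)] = -0.491
df = n₁ + n₂ − 2 = 33
Two-sided p-value ≈ 0.626
Since p ≈ 0.626 > α = 0.05, fail to reject H0; the data do not provide sufficient evidence against H0.

t = -0.491; fail to reject H0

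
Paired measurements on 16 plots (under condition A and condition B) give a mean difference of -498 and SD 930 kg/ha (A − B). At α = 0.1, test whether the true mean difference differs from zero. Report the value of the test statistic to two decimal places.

-2.14

H0: μ_d = 0; H1: μ_d ≠ 0 (paired t-test on the differences, two-sided).
t = d̄/(s_d/√n) = -498/(930/√16) = -2.14
df = n − 1 = 15
Two-sided p-value ≈ 0.049
Since p ≈ 0.049 < α = 0.1, reject H0; the evidence is statistically significant.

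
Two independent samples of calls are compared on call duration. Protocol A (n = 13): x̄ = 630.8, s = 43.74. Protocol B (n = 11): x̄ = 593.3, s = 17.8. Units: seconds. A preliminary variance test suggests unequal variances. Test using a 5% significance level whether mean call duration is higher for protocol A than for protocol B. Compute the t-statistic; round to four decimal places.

Let group 1 = protocol A, group 2 = protocol B. H0: μ_1 = μ_2; H1: μ_1 > μ_2 (Welch's two-sample t-test, right-tailed).
t = (x̄_1 − x̄_2)/√(s_1²/n_1 + s_2²/n_2) = (630.8 − 593.3)/√(43.74²/13 + 17.8²/11) = 2.8269
Welch–Satterthwaite df ≈ 16.40
p-value = P(T ≥ 2.8269) ≈ 0.0060
Since p ≈ 0.0060 < α = 0.05, reject H0; the data support H1.

2.8269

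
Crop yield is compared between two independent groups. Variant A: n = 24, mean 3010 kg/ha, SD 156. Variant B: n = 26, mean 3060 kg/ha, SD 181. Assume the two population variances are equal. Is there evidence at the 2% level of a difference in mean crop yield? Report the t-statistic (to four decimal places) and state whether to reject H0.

t = -1.0422; fail to reject H0

Let group 1 = variant A, group 2 = variant B. H0: μ_1 = μ_2; H1: μ_1 ≠ μ_2 (two-sample pooled-variance t-test, two-sided).
s_p² = [(24−1)·156² + (26−1)·181²]/(24+26−2) = 28724
t = (3010 − 3060)/√[28724·(1/24 + 1/26)] = -1.0422
df = n₁ + n₂ − 2 = 48
Two-sided p-value ≈ 0.3025
Since p ≈ 0.3025 > α = 0.02, fail to reject H0; the data do not provide sufficient evidence against H0.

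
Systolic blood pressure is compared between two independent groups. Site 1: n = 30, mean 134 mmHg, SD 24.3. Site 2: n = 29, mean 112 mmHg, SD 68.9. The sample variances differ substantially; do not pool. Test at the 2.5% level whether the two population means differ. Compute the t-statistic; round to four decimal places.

Let group 1 = site 1, group 2 = site 2. H0: μ_1 = μ_2; H1: μ_1 ≠ μ_2 (Welch's two-sample t-test, two-sided).
t = (x̄_1 − x̄_2)/√(s_1²/n_1 + s_2²/n_2) = (134 − 112)/√(24.3²/30 + 68.9²/29) = 1.6246
Welch–Satterthwaite df ≈ 34.65
Two-sided p-value ≈ 0.113
Since p ≈ 0.113 > α = 0.025, fail to reject H0; the evidence is not statistically significant.

1.6246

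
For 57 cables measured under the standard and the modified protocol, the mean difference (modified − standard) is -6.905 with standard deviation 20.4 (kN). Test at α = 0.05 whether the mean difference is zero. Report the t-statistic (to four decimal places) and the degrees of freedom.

H0: μ_d = 0; H1: μ_d ≠ 0 (paired t-test on the differences, two-sided).
t = d̄/(s_d/√n) = -6.905/(20.4/√57) = -2.5555
df = n − 1 = 56
Two-sided p-value ≈ 0.013
Since p ≈ 0.013 < α = 0.05, reject H0; the data support H1.

t = -2.5555, df = 56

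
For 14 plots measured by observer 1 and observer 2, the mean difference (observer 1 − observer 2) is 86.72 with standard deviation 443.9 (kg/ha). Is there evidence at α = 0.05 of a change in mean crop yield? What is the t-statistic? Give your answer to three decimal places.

H0: μ_d = 0; H1: μ_d ≠ 0 (paired t-test on the differences, two-sided).
t = d̄/(s_d/√n) = 86.72/(443.9/√14) = 0.731
df = n − 1 = 13
Two-sided p-value ≈ 0.478
Since p ≈ 0.478 > α = 0.05, fail to reject H0; the data do not provide sufficient evidence against H0.

0.731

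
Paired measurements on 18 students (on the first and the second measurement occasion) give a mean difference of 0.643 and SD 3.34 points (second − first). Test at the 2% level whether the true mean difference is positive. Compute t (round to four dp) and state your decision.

H0: μ_d = 0; H1: μ_d > 0 (paired t-test on the differences, right-tailed).
t = d̄/(s_d/√n) = 0.643/(3.34/√18) = 0.8168
df = n − 1 = 17
p-value = P(T ≥ 0.8168) ≈ 0.2127
Since p ≈ 0.2127 > α = 0.02, fail to reject H0; the evidence is not statistically significant.

t = 0.8168; fail to reject H0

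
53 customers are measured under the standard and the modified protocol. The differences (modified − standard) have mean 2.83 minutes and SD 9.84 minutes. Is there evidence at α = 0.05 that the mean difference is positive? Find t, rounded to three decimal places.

2.094

H0: μ_d = 0; H1: μ_d > 0 (paired t-test on the differences, right-tailed).
t = d̄/(s_d/√n) = 2.83/(9.84/√53) = 2.094
df = n − 1 = 52
p-value = P(T ≥ 2.094) ≈ 0.0206
Since p ≈ 0.0206 < α = 0.05, reject H0; the data support H1.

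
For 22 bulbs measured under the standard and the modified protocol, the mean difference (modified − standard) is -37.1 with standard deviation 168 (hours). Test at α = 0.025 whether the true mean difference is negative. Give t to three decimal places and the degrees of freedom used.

t = -1.036, df = 21

H0: μ_d = 0; H1: μ_d < 0 (paired t-test on the differences, left-tailed).
t = d̄/(s_d/√n) = -37.1/(168/√22) = -1.036
df = n − 1 = 21
p-value = P(T ≤ -1.036) ≈ 0.1560
Since p ≈ 0.1560 > α = 0.025, fail to reject H0; the evidence is not statistically significant.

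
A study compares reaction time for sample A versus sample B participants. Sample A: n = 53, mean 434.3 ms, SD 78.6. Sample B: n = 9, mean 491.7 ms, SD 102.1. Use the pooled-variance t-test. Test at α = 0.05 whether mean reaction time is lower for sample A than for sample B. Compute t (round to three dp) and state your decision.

Let group 1 = sample A, group 2 = sample B. H0: μ_1 = μ_2; H1: μ_1 < μ_2 (two-sample pooled-variance t-test, left-tailed).
s_p² = [(53−1)·78.6² + (9−1)·102.1²]/(53+9−2) = 6744.15
t = (434.3 − 491.7)/√[6744.15·(1/53 + 1/9)] = -1.939
df = n₁ + n₂ − 2 = 60
p-value = P(T ≤ -1.939) ≈ 0.029
Since p ≈ 0.029 < α = 0.05, reject H0; the evidence is statistically significant.

t = -1.939; reject H0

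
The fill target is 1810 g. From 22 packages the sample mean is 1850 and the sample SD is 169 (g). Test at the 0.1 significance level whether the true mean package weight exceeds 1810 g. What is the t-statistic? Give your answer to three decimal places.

H0: μ = 1810; H1: μ > 1810 (one-sample t-test, right-tailed).
t = (x̄ − μ₀)/(s/√n) = (1850 − 1810)/(169/√22) = 1.110
df = n − 1 = 21
p-value = P(T ≥ 1.110) ≈ 0.140
Since p ≈ 0.140 > α = 0.1, fail to reject H0; the evidence is not statistically significant.

1.110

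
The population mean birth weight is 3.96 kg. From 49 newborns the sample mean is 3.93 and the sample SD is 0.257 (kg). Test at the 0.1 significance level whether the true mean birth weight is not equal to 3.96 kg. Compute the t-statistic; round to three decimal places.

-0.817

H0: μ = 3.96; H1: μ ≠ 3.96 (one-sample t-test, two-sided).
t = (x̄ − μ₀)/(s/√n) = (3.93 − 3.96)/(0.257/√49) = -0.817
df = n − 1 = 48
Two-sided p-value ≈ 0.4179
Since p ≈ 0.4179 > α = 0.1, fail to reject H0; the evidence is not statistically significant.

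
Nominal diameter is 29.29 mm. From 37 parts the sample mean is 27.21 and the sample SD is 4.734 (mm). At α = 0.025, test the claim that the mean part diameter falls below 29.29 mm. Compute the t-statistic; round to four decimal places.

H0: μ = 29.29; H1: μ < 29.29 (one-sample t-test, left-tailed).
t = (x̄ − μ₀)/(s/√n) = (27.21 − 29.29)/(4.734/√37) = -2.6726
df = n − 1 = 36
p-value = P(T ≤ -2.6726) ≈ 0.006
Since p ≈ 0.006 < α = 0.025, reject H0; the evidence is statistically significant.

-2.6726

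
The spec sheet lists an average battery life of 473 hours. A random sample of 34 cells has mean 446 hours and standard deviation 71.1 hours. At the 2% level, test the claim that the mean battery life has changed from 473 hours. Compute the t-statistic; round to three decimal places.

H0: μ = 473; H1: μ ≠ 473 (one-sample t-test, two-sided).
t = (x̄ − μ₀)/(s/√n) = (446 − 473)/(71.1/√34) = -2.214
df = n − 1 = 33
Two-sided p-value ≈ 0.0338
Since p ≈ 0.0338 > α = 0.02, fail to reject H0; the data do not provide sufficient evidence against H0.

-2.214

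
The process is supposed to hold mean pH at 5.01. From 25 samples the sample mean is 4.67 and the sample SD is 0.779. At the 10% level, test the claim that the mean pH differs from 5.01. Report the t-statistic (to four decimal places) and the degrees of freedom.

t = -2.1823, df = 24

H0: μ = 5.01; H1: μ ≠ 5.01 (one-sample t-test, two-sided).
t = (x̄ − μ₀)/(s/√n) = (4.67 − 5.01)/(0.779/√25) = -2.1823
df = n − 1 = 24
Two-sided p-value ≈ 0.0391
Since p ≈ 0.0391 < α = 0.1, reject H0; the data support H1.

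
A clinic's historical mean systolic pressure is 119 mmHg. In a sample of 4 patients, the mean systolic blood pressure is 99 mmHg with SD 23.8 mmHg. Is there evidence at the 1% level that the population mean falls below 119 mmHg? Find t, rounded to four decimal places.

H0: μ = 119; H1: μ < 119 (one-sample t-test, left-tailed).
t = (x̄ − μ₀)/(s/√n) = (99 − 119)/(23.8/√4) = -1.6807
df = n − 1 = 3
p-value = P(T ≤ -1.6807) ≈ 0.0957
Since p ≈ 0.0957 > α = 0.01, fail to reject H0; the evidence is not statistically significant.

-1.6807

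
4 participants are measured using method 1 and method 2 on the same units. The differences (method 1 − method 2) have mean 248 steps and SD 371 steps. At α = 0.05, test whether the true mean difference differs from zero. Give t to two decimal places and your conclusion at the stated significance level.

t = 1.34; fail to reject H0

H0: μ_d = 0; H1: μ_d ≠ 0 (paired t-test on the differences, two-sided).
t = d̄/(s_d/√n) = 248/(371/√4) = 1.34
df = n − 1 = 3
Two-sided p-value ≈ 0.2736
Since p ≈ 0.2736 > α = 0.05, fail to reject H0; the data do not provide sufficient evidence against H0.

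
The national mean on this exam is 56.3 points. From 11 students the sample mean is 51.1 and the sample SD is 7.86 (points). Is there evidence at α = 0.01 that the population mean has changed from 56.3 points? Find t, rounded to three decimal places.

H0: μ = 56.3; H1: μ ≠ 56.3 (one-sample t-test, two-sided).
t = (x̄ − μ₀)/(s/√n) = (51.1 − 56.3)/(7.86/√11) = -2.194
df = n − 1 = 10
Two-sided p-value ≈ 0.053
Since p ≈ 0.053 > α = 0.01, fail to reject H0; the evidence is not statistically significant.

-2.194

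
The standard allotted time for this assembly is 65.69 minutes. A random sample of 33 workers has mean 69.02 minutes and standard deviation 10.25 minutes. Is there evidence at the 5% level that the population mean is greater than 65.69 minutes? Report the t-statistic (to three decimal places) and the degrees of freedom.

t = 1.866, df = 32

H0: μ = 65.69; H1: μ > 65.69 (one-sample t-test, right-tailed).
t = (x̄ − μ₀)/(s/√n) = (69.02 − 65.69)/(10.25/√33) = 1.866
df = n − 1 = 32
p-value = P(T ≥ 1.866) ≈ 0.0356
Since p ≈ 0.0356 < α = 0.05, reject H0; the evidence is statistically significant.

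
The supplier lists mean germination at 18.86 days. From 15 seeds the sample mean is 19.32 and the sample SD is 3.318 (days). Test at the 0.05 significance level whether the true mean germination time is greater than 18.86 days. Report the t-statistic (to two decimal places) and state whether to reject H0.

H0: μ = 18.86; H1: μ > 18.86 (one-sample t-test, right-tailed).
t = (x̄ − μ₀)/(s/√n) = (19.32 − 18.86)/(3.318/√15) = 0.54
df = n − 1 = 14
p-value = P(T ≥ 0.54) ≈ 0.2999
Since p ≈ 0.2999 > α = 0.05, fail to reject H0; the data do not provide sufficient evidence against H0.

t = 0.54; fail to reject H0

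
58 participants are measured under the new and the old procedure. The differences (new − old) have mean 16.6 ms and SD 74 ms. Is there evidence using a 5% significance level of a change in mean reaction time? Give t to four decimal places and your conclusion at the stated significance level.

H0: μ_d = 0; H1: μ_d ≠ 0 (paired t-test on the differences, two-sided).
t = d̄/(s_d/√n) = 16.6/(74/√58) = 1.7084
df = n − 1 = 57
Two-sided p-value ≈ 0.0930
Since p ≈ 0.0930 > α = 0.05, fail to reject H0; the data do not provide sufficient evidence against H0.

t = 1.7084; fail to reject H0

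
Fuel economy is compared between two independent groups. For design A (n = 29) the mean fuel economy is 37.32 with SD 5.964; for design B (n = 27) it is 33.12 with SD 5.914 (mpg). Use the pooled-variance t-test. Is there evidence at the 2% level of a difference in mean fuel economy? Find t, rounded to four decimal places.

Let group 1 = design A, group 2 = design B. H0: μ_1 = μ_2; H1: μ_1 ≠ μ_2 (two-sample pooled-variance t-test, two-sided).
s_p² = [(29−1)·5.964² + (27−1)·5.914²]/(29+27−2) = 35.2833
t = (37.32 − 33.12)/√[35.2833·(1/29 + 1/27)] = 2.6439
df = n₁ + n₂ − 2 = 54
Two-sided p-value ≈ 0.011
Since p ≈ 0.011 < α = 0.02, reject H0; the data support H1.

2.6439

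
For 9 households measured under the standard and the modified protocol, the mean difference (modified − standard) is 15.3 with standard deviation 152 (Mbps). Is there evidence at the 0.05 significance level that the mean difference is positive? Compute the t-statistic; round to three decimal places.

H0: μ_d = 0; H1: μ_d > 0 (paired t-test on the differences, right-tailed).
t = d̄/(s_d/√n) = 15.3/(152/√9) = 0.302
df = n − 1 = 8
p-value = P(T ≥ 0.302) ≈ 0.385
Since p ≈ 0.385 > α = 0.05, fail to reject H0; the evidence is not statistically significant.

0.302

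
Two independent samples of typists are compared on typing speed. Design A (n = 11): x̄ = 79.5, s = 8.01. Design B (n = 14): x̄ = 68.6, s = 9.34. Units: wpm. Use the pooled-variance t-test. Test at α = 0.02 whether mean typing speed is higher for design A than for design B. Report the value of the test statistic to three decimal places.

Let group 1 = design A, group 2 = design B. H0: μ_1 = μ_2; H1: μ_1 > μ_2 (two-sample pooled-variance t-test, right-tailed).
s_p² = [(11−1)·8.01² + (14−1)·9.34²]/(11+14−2) = 77.2028
t = (79.5 − 68.6)/√[77.2028·(1/11 + 1/14)] = 3.079
df = n₁ + n₂ − 2 = 23
p-value = P(T ≥ 3.079) ≈ 0.003
Since p ≈ 0.003 < α = 0.02, reject H0; the evidence is statistically significant.

3.079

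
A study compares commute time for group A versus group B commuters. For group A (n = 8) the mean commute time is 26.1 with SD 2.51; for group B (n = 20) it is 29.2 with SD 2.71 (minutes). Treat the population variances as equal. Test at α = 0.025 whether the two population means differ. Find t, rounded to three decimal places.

-2.788

Let group 1 = group A, group 2 = group B. H0: μ_1 = μ_2; H1: μ_1 ≠ μ_2 (two-sample pooled-variance t-test, two-sided).
s_p² = [(8−1)·2.51² + (20−1)·2.71²]/(8+20−2) = 7.06302
t = (26.1 − 29.2)/√[7.06302·(1/8 + 1/20)] = -2.788
df = n₁ + n₂ − 2 = 26
Two-sided p-value ≈ 0.010
Since p ≈ 0.010 < α = 0.025, reject H0; the data support H1.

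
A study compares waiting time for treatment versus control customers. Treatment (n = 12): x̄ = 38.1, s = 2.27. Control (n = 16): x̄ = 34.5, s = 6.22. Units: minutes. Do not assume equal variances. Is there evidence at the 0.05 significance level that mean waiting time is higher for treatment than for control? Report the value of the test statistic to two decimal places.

2.13

Let group 1 = treatment, group 2 = control. H0: μ_1 = μ_2; H1: μ_1 > μ_2 (Welch's two-sample t-test, right-tailed).
t = (x̄_1 − x̄_2)/√(s_1²/n_1 + s_2²/n_2) = (38.1 − 34.5)/√(2.27²/12 + 6.22²/16) = 2.13
Welch–Satterthwaite df ≈ 19.94
p-value = P(T ≥ 2.13) ≈ 0.023
Since p ≈ 0.023 < α = 0.05, reject H0; the evidence is statistically significant.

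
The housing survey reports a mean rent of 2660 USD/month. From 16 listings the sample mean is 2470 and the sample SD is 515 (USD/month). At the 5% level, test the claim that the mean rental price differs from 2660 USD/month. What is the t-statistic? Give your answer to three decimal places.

H0: μ = 2660; H1: μ ≠ 2660 (one-sample t-test, two-sided).
t = (x̄ − μ₀)/(s/√n) = (2470 − 2660)/(515/√16) = -1.476
df = n − 1 = 15
Two-sided p-value ≈ 0.1607
Since p ≈ 0.1607 > α = 0.05, fail to reject H0; the data do not provide sufficient evidence against H0.

-1.476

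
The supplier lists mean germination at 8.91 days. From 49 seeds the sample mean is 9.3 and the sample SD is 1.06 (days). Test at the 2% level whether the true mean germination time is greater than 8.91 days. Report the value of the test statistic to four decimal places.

2.5755

H0: μ = 8.91; H1: μ > 8.91 (one-sample t-test, right-tailed).
t = (x̄ − μ₀)/(s/√n) = (9.3 − 8.91)/(1.06/√49) = 2.5755
df = n − 1 = 48
p-value = P(T ≥ 2.5755) ≈ 0.007
Since p ≈ 0.007 < α = 0.02, reject H0; the data support H1.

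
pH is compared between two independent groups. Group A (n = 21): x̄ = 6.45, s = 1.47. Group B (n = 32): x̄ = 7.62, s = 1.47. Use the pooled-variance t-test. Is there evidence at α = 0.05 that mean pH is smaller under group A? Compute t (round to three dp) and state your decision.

t = -2.834; reject H0

Let group 1 = group A, group 2 = group B. H0: μ_1 = μ_2; H1: μ_1 < μ_2 (two-sample pooled-variance t-test, left-tailed).
s_p² = [(21−1)·1.47² + (32−1)·1.47²]/(21+32−2) = 2.1609
t = (6.45 − 7.62)/√[2.1609·(1/21 + 1/32)] = -2.834
df = n₁ + n₂ − 2 = 51
p-value = P(T ≤ -2.834) ≈ 0.003
Since p ≈ 0.003 < α = 0.05, reject H0; the evidence is statistically significant.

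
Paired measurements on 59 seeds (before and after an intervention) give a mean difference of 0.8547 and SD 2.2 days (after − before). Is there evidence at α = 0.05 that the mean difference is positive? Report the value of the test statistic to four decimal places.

2.9841

H0: μ_d = 0; H1: μ_d > 0 (paired t-test on the differences, right-tailed).
t = d̄/(s_d/√n) = 0.8547/(2.2/√59) = 2.9841
df = n − 1 = 58
p-value = P(T ≥ 2.9841) ≈ 0.0021
Since p ≈ 0.0021 < α = 0.05, reject H0; the data support H1.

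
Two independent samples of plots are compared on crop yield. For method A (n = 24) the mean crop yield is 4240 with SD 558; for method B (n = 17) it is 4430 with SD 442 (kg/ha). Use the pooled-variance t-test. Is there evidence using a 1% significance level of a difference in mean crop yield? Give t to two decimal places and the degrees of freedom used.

t = -1.17, df = 39

Let group 1 = method A, group 2 = method B. H0: μ_1 = μ_2; H1: μ_1 ≠ μ_2 (two-sample pooled-variance t-test, two-sided).
s_p² = [(24−1)·558² + (17−1)·442²]/(24+17−2) = 263774
t = (4240 − 4430)/√[263774·(1/24 + 1/17)] = -1.17
df = n₁ + n₂ − 2 = 39
Two-sided p-value ≈ 0.2503
Since p ≈ 0.2503 > α = 0.01, fail to reject H0; the evidence is not statistically significant.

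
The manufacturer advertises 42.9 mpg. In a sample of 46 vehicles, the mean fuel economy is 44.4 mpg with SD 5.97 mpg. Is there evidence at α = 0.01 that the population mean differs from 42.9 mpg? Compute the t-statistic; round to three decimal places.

1.704

H0: μ = 42.9; H1: μ ≠ 42.9 (one-sample t-test, two-sided).
t = (x̄ − μ₀)/(s/√n) = (44.4 − 42.9)/(5.97/√46) = 1.704
df = n − 1 = 45
Two-sided p-value ≈ 0.0953
Since p ≈ 0.0953 > α = 0.01, fail to reject H0; the evidence is not statistically significant.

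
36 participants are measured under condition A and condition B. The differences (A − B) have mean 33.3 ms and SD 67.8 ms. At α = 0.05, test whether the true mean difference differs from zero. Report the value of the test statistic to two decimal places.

H0: μ_d = 0; H1: μ_d ≠ 0 (paired t-test on the differences, two-sided).
t = d̄/(s_d/√n) = 33.3/(67.8/√36) = 2.95
df = n − 1 = 35
Two-sided p-value ≈ 0.0057
Since p ≈ 0.0057 < α = 0.05, reject H0; the evidence is statistically significant.

2.95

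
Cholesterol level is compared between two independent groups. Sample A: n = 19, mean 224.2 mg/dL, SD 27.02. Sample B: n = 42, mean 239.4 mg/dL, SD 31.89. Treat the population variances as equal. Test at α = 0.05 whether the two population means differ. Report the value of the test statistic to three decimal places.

-1.803

Let group 1 = sample A, group 2 = sample B. H0: μ_1 = μ_2; H1: μ_1 ≠ μ_2 (two-sample pooled-variance t-test, two-sided).
s_p² = [(19−1)·27.02² + (42−1)·31.89²]/(19+42−2) = 929.446
t = (224.2 − 239.4)/√[929.446·(1/19 + 1/42)] = -1.803
df = n₁ + n₂ − 2 = 59
Two-sided p-value ≈ 0.0764
Since p ≈ 0.0764 > α = 0.05, fail to reject H0; the data do not provide sufficient evidence against H0.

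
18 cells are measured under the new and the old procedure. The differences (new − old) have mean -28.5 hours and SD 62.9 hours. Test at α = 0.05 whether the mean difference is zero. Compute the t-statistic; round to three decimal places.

-1.922

H0: μ_d = 0; H1: μ_d ≠ 0 (paired t-test on the differences, two-sided).
t = d̄/(s_d/√n) = -28.5/(62.9/√18) = -1.922
df = n − 1 = 17
Two-sided p-value ≈ 0.0715
Since p ≈ 0.0715 > α = 0.05, fail to reject H0; the data do not provide sufficient evidence against H0.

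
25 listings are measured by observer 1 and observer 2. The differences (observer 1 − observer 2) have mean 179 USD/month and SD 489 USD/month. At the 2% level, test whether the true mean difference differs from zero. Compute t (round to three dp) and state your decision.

H0: μ_d = 0; H1: μ_d ≠ 0 (paired t-test on the differences, two-sided).
t = d̄/(s_d/√n) = 179/(489/√25) = 1.830
df = n − 1 = 24
Two-sided p-value ≈ 0.080
Since p ≈ 0.080 > α = 0.02, fail to reject H0; the evidence is not statistically significant.

t = 1.830; fail to reject H0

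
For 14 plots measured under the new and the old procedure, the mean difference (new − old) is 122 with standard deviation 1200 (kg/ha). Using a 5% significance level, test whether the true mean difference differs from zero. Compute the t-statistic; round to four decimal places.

H0: μ_d = 0; H1: μ_d ≠ 0 (paired t-test on the differences, two-sided).
t = d̄/(s_d/√n) = 122/(1200/√14) = 0.3804
df = n − 1 = 13
Two-sided p-value ≈ 0.7098
Since p ≈ 0.7098 > α = 0.05, fail to reject H0; the evidence is not statistically significant.

0.3804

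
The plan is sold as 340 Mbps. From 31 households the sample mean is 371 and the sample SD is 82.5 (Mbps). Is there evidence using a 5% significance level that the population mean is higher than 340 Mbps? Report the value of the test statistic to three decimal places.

2.092

H0: μ = 340; H1: μ > 340 (one-sample t-test, right-tailed).
t = (x̄ − μ₀)/(s/√n) = (371 − 340)/(82.5/√31) = 2.092
df = n − 1 = 30
p-value = P(T ≥ 2.092) ≈ 0.0225
Since p ≈ 0.0225 < α = 0.05, reject H0; the data support H1.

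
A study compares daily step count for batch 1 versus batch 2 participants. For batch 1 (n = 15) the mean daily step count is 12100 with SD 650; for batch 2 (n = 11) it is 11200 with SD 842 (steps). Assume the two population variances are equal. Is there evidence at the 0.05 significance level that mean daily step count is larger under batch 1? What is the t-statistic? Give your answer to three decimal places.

Let group 1 = batch 1, group 2 = batch 2. H0: μ_1 = μ_2; H1: μ_1 > μ_2 (two-sample pooled-variance t-test, right-tailed).
s_p² = [(15−1)·650² + (11−1)·842²]/(15+11−2) = 541860
t = (12100 − 11200)/√[541860·(1/15 + 1/11)] = 3.080
df = n₁ + n₂ − 2 = 24
p-value = P(T ≥ 3.080) ≈ 0.003
Since p ≈ 0.003 < α = 0.05, reject H0; the evidence is statistically significant.

3.080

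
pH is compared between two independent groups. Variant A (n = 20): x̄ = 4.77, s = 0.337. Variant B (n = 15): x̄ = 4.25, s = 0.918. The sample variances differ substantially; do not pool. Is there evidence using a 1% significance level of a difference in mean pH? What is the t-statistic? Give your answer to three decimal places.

2.091

Let group 1 = variant A, group 2 = variant B. H0: μ_1 = μ_2; H1: μ_1 ≠ μ_2 (Welch's two-sample t-test, two-sided).
t = (x̄_1 − x̄_2)/√(s_1²/n_1 + s_2²/n_2) = (4.77 − 4.25)/√(0.337²/20 + 0.918²/15) = 2.091
Welch–Satterthwaite df ≈ 16.85
Two-sided p-value ≈ 0.052
Since p ≈ 0.052 > α = 0.01, fail to reject H0; the evidence is not statistically significant.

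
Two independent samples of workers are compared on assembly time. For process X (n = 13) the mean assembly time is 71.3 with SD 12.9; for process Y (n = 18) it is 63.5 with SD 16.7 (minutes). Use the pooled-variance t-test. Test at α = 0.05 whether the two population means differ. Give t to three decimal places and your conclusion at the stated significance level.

t = 1.406; fail to reject H0

Let group 1 = process X, group 2 = process Y. H0: μ_1 = μ_2; H1: μ_1 ≠ μ_2 (two-sample pooled-variance t-test, two-sided).
s_p² = [(13−1)·12.9² + (18−1)·16.7²]/(13+18−2) = 232.347
t = (71.3 − 63.5)/√[232.347·(1/13 + 1/18)] = 1.406
df = n₁ + n₂ − 2 = 29
Two-sided p-value ≈ 0.170
Since p ≈ 0.170 > α = 0.05, fail to reject H0; the evidence is not statistically significant.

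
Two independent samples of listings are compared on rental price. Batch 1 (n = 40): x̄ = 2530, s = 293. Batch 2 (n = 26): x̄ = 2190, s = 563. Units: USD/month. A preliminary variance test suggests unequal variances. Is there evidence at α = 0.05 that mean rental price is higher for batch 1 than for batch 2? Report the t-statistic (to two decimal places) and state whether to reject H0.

t = 2.84; reject H0

Let group 1 = batch 1, group 2 = batch 2. H0: μ_1 = μ_2; H1: μ_1 > μ_2 (Welch's two-sample t-test, right-tailed).
t = (x̄_1 − x̄_2)/√(s_1²/n_1 + s_2²/n_2) = (2530 − 2190)/√(293²/40 + 563²/26) = 2.84
Welch–Satterthwaite df ≈ 33.90
p-value = P(T ≥ 2.84) ≈ 0.004
Since p ≈ 0.004 < α = 0.05, reject H0; the data support H1.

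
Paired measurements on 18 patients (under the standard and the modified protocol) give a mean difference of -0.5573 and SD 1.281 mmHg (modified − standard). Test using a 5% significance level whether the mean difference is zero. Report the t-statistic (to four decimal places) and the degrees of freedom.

t = -1.8458, df = 17

H0: μ_d = 0; H1: μ_d ≠ 0 (paired t-test on the differences, two-sided).
t = d̄/(s_d/√n) = -0.5573/(1.281/√18) = -1.8458
df = n − 1 = 17
Two-sided p-value ≈ 0.0824
Since p ≈ 0.0824 > α = 0.05, fail to reject H0; the evidence is not statistically significant.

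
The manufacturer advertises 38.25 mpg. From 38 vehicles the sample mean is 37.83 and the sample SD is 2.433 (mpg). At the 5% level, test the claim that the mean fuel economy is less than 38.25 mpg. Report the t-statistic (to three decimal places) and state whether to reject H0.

t = -1.064; fail to reject H0

H0: μ = 38.25; H1: μ < 38.25 (one-sample t-test, left-tailed).
t = (x̄ − μ₀)/(s/√n) = (37.83 − 38.25)/(2.433/√38) = -1.064
df = n − 1 = 37
p-value = P(T ≤ -1.064) ≈ 0.1471
Since p ≈ 0.1471 > α = 0.05, fail to reject H0; the evidence is not statistically significant.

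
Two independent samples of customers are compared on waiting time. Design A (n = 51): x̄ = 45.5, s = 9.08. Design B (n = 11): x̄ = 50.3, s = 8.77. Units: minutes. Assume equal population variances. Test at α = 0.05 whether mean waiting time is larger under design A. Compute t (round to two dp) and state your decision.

t = -1.60; fail to reject H0

Let group 1 = design A, group 2 = design B. H0: μ_1 = μ_2; H1: μ_1 > μ_2 (two-sample pooled-variance t-test, right-tailed).
s_p² = [(51−1)·9.08² + (11−1)·8.77²]/(51+11−2) = 81.5241
t = (45.5 − 50.3)/√[81.5241·(1/51 + 1/11)] = -1.60
df = n₁ + n₂ − 2 = 60
p-value = P(T ≥ -1.60) ≈ 0.942
Since p ≈ 0.942 > α = 0.05, fail to reject H0; the data do not provide sufficient evidence against H0.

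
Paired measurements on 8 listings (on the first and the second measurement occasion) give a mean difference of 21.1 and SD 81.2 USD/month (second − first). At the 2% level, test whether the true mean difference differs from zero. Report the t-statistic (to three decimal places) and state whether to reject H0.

t = 0.735; fail to reject H0

H0: μ_d = 0; H1: μ_d ≠ 0 (paired t-test on the differences, two-sided).
t = d̄/(s_d/√n) = 21.1/(81.2/√8) = 0.735
df = n − 1 = 7
Two-sided p-value ≈ 0.4862
Since p ≈ 0.4862 > α = 0.02, fail to reject H0; the data do not provide sufficient evidence against H0.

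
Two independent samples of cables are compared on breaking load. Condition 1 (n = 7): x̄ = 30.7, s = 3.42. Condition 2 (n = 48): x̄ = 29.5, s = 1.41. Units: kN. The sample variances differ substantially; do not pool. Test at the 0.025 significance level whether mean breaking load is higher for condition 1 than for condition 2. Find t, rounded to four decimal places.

0.9170

Let group 1 = condition 1, group 2 = condition 2. H0: μ_1 = μ_2; H1: μ_1 > μ_2 (Welch's two-sample t-test, right-tailed).
t = (x̄_1 − x̄_2)/√(s_1²/n_1 + s_2²/n_2) = (30.7 − 29.5)/√(3.42²/7 + 1.41²/48) = 0.9170
Welch–Satterthwaite df ≈ 6.30
p-value = P(T ≥ 0.9170) ≈ 0.196
Since p ≈ 0.196 > α = 0.025, fail to reject H0; the data do not provide sufficient evidence against H0.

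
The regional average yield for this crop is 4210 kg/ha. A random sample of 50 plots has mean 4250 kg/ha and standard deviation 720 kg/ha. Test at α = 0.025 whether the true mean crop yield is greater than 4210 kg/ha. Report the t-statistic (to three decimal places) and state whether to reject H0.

H0: μ = 4210; H1: μ > 4210 (one-sample t-test, right-tailed).
t = (x̄ − μ₀)/(s/√n) = (4250 − 4210)/(720/√50) = 0.393
df = n − 1 = 49
p-value = P(T ≥ 0.393) ≈ 0.348
Since p ≈ 0.348 > α = 0.025, fail to reject H0; the data do not provide sufficient evidence against H0.

t = 0.393; fail to reject H0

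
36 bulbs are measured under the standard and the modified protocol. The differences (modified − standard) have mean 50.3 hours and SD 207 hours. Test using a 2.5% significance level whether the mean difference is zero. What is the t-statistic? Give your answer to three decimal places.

H0: μ_d = 0; H1: μ_d ≠ 0 (paired t-test on the differences, two-sided).
t = d̄/(s_d/√n) = 50.3/(207/√36) = 1.458
df = n − 1 = 35
Two-sided p-value ≈ 0.154
Since p ≈ 0.154 > α = 0.025, fail to reject H0; the evidence is not statistically significant.

1.458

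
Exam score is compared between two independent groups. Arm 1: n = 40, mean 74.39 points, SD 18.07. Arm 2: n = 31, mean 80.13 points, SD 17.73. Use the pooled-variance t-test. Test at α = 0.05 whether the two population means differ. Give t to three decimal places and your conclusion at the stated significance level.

Let group 1 = arm 1, group 2 = arm 2. H0: μ_1 = μ_2; H1: μ_1 ≠ μ_2 (two-sample pooled-variance t-test, two-sided).
s_p² = [(40−1)·18.07² + (31−1)·17.73²]/(40+31−2) = 321.233
t = (74.39 − 80.13)/√[321.233·(1/40 + 1/31)] = -1.338
df = n₁ + n₂ − 2 = 69
Two-sided p-value ≈ 0.1852
Since p ≈ 0.1852 > α = 0.05, fail to reject H0; the data do not provide sufficient evidence against H0.

t = -1.338; fail to reject H0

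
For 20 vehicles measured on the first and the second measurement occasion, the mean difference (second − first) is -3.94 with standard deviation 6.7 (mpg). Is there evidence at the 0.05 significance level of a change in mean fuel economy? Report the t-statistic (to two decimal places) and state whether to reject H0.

H0: μ_d = 0; H1: μ_d ≠ 0 (paired t-test on the differences, two-sided).
t = d̄/(s_d/√n) = -3.94/(6.7/√20) = -2.63
df = n − 1 = 19
Two-sided p-value ≈ 0.0165
Since p ≈ 0.0165 < α = 0.05, reject H0; the evidence is statistically significant.

t = -2.63; reject H0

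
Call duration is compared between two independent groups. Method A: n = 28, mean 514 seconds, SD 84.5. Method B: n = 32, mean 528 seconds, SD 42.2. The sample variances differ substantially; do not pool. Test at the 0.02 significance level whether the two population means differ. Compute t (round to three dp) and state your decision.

t = -0.794; fail to reject H0

Let group 1 = method A, group 2 = method B. H0: μ_1 = μ_2; H1: μ_1 ≠ μ_2 (Welch's two-sample t-test, two-sided).
t = (x̄_1 − x̄_2)/√(s_1²/n_1 + s_2²/n_2) = (514 − 528)/√(84.5²/28 + 42.2²/32) = -0.794
Welch–Satterthwaite df ≈ 38.47
Two-sided p-value ≈ 0.432
Since p ≈ 0.432 > α = 0.02, fail to reject H0; the data do not provide sufficient evidence against H0.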